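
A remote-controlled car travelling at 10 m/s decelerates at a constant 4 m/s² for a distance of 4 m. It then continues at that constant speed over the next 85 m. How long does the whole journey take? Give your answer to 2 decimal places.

10.75 s

Phase 1 (decelerating): v₀ = 10.0 m/s, a = -4 m/s².
v² = v₀² + 2aΔx = 10.0² + 2·-4·4 = 68.0 → v = 8.25 m/s
t = (v − v₀)/a = (8.25 − 10.0)/-4 = 0.438 s

Phase 2 (constant speed): v₀ = 8.25 m/s, a = 0 m/s².
Constant speed: t = d/v = 85/8.25 = 10.3 s
Total time = 0.438 + 10.3 = 10.7 s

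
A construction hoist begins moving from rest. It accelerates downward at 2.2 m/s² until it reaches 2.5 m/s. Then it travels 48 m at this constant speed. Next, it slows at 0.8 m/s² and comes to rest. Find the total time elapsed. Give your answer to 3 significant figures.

23.5 s

Phase 1 (accelerating): v₀ = 0 m/s, a = 2.2 m/s².
v = v₀ + at → t = (2.5 − 0) / 2.2 = 1.14 s
v² = v₀² + 2aΔx → Δx = (2.5² − 0²)/(2·2.2) = 1.42 m

Phase 2 (constant speed): v₀ = 2.50 m/s, a = 0 m/s².
Constant speed: t = d/v = 48/2.50 = 19.2 s

Phase 3 (decelerating): v₀ = 2.50 m/s, a = -0.8 m/s².
v = v₀ + at → t = (0 − 2.50) / -0.8 = 3.12 s
v² = v₀² + 2aΔx → Δx = (0² − 2.50²)/(2·-0.8) = 3.91 m
Total time = 1.14 + 19.2 + 3.12 = 23.5 s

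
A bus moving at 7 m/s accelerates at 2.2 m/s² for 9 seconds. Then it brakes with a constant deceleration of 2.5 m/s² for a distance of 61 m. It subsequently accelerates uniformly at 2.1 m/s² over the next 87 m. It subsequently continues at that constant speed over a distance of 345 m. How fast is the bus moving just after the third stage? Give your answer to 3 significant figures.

27.9 m/s

Phase 1 (accelerating): v₀ = 7.00 m/s, a = 2.2 m/s².
v = v₀ + at = 7.00 + (2.2)(9) = 26.8 m/s
Δx = v₀t + ½at² = 7.00·9 + 0.5·2.2·9² = 152 m

Phase 2 (decelerating): v₀ = 26.8 m/s, a = -2.5 m/s².
v² = v₀² + 2aΔx = 26.8² + 2·-2.5·61 = 413 → v = 20.3 m/s
t = (v − v₀)/a = (20.3 − 26.8)/-2.5 = 2.59 s

Phase 3 (accelerating): v₀ = 20.3 m/s, a = 2.1 m/s².
v² = v₀² + 2aΔx = 20.3² + 2·2.1·87 = 779 → v = 27.9 m/s
t = (v − v₀)/a = (27.9 − 20.3)/2.1 = 3.61 s
Speed at end of phase 3 = 27.9 m/s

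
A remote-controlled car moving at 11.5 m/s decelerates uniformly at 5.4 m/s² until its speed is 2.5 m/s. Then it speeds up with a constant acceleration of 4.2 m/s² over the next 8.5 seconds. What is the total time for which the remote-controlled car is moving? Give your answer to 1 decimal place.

Phase 1 (decelerating): v₀ = 11.5 m/s, a = -5.4 m/s².
v = v₀ + at → t = (2.5 − 11.5) / -5.4 = 1.67 s
v² = v₀² + 2aΔx → Δx = (2.5² − 11.5²)/(2·-5.4) = 11.7 m

Phase 2 (accelerating): v₀ = 2.50 m/s, a = 4.2 m/s².
v = v₀ + at = 2.50 + (4.2)(8.5) = 38.2 m/s
Δx = v₀t + ½at² = 2.50·8.5 + 0.5·4.2·8.5² = 173 m
Total time = 1.67 + 8.50 = 10.2 s

10.2 s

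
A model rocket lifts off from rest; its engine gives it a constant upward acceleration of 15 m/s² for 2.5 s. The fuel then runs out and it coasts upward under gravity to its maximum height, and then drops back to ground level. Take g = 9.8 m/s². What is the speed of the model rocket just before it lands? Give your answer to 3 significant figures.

Phase 1 (powered ascent): v₀ = 0 m/s, a = 15 m/s².
v = v₀ + at = 0 + (15)(2.5) = 37.5 m/s
Δx = v₀t + ½at² = 0·2.5 + 0.5·15·2.5² = 46.9 m

Phase 2 (coasting upward): v₀ = 37.5 m/s, a = -9.8 m/s².
v = v₀ + at → t = (0 − 37.5) / -9.8 = 3.83 s
v² = v₀² + 2aΔx → Δx = (0² − 37.5²)/(2·-9.8) = 71.7 m

Phase 3 (free fall): v₀ = 0 m/s, a = -9.8 m/s².
Falls 119 m from rest: t = √(2·119/9.8) = 4.92 s; v = g·t = 48.2 m/s.
Impact speed = 48.2 m/s

48.2 m/s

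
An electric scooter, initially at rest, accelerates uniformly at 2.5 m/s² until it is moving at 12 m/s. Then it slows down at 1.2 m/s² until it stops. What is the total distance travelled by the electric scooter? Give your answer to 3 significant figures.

Phase 1 (accelerating): v₀ = 0 m/s, a = 2.5 m/s².
v = v₀ + at → t = (12 − 0) / 2.5 = 4.80 s
v² = v₀² + 2aΔx → Δx = (12² − 0²)/(2·2.5) = 28.8 m

Phase 2 (decelerating): v₀ = 12.0 m/s, a = -1.2 m/s².
v = v₀ + at → t = (0 − 12.0) / -1.2 = 10.0 s
v² = v₀² + 2aΔx → Δx = (0² − 12.0²)/(2·-1.2) = 60.0 m
Total distance = 28.8 + 60.0 = 88.8 m

88.8 m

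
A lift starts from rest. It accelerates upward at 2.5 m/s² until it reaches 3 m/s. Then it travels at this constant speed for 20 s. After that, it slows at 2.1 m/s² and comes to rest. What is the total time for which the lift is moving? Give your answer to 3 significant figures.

Phase 1 (accelerating): v₀ = 0 m/s, a = 2.5 m/s².
v = v₀ + at → t = (3 − 0) / 2.5 = 1.20 s
v² = v₀² + 2aΔx → Δx = (3² − 0²)/(2·2.5) = 1.80 m

Phase 2 (constant speed): v₀ = 3.00 m/s, a = 0 m/s².
v = v₀ + at = 3.00 + (0)(20) = 3.00 m/s
Δx = v₀t + ½at² = 3.00·20 + 0.5·0·20² = 60.0 m

Phase 3 (decelerating): v₀ = 3.00 m/s, a = -2.1 m/s².
v = v₀ + at → t = (0 − 3.00) / -2.1 = 1.43 s
v² = v₀² + 2aΔx → Δx = (0² − 3.00²)/(2·-2.1) = 2.14 m
Total time = 1.20 + 20.0 + 1.43 = 22.6 s

22.6 s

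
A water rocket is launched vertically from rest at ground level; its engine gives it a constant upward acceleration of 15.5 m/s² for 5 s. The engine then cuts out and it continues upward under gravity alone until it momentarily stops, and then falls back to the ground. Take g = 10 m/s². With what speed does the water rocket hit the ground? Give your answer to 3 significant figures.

Phase 1 (powered ascent): v₀ = 0 m/s, a = 15.5 m/s².
v = v₀ + at = 0 + (15.5)(5) = 77.5 m/s
Δx = v₀t + ½at² = 0·5 + 0.5·15.5·5² = 194 m

Phase 2 (coasting upward): v₀ = 77.5 m/s, a = -10 m/s².
v = v₀ + at → t = (0 − 77.5) / -10 = 7.75 s
v² = v₀² + 2aΔx → Δx = (0² − 77.5²)/(2·-10) = 300 m

Phase 3 (free fall): v₀ = 0 m/s, a = -10 m/s².
Falls 494 m from rest: t = √(2·494/10) = 9.94 s; v = g·t = 99.4 m/s.
Impact speed = 99.4 m/s

99.4 m/s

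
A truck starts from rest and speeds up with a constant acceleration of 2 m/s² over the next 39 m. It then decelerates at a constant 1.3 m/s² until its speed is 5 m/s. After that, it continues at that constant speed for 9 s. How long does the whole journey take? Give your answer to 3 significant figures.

Phase 1 (accelerating): v₀ = 0 m/s, a = 2 m/s².
v² = v₀² + 2aΔx = 0² + 2·2·39 = 156 → v = 12.5 m/s
t = (v − v₀)/a = (12.5 − 0)/2 = 6.24 s

Phase 2 (decelerating): v₀ = 12.5 m/s, a = -1.3 m/s².
v = v₀ + at → t = (5 − 12.5) / -1.3 = 5.76 s
v² = v₀² + 2aΔx → Δx = (5² − 12.5²)/(2·-1.3) = 50.4 m

Phase 3 (constant speed): v₀ = 5.00 m/s, a = 0 m/s².
v = v₀ + at = 5.00 + (0)(9) = 5.00 m/s
Δx = v₀t + ½at² = 5.00·9 + 0.5·0·9² = 45.0 m
Total time = 6.24 + 5.76 + 9.00 = 21.0 s

21.0 s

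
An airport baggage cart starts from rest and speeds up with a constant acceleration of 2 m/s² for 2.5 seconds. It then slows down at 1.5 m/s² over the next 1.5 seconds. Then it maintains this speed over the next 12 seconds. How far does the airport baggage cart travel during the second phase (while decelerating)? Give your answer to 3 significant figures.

5.81 m

Phase 1 (accelerating): v₀ = 0 m/s, a = 2 m/s².
v = v₀ + at = 0 + (2)(2.5) = 5.00 m/s
Δx = v₀t + ½at² = 0·2.5 + 0.5·2·2.5² = 6.25 m

Phase 2 (decelerating): v₀ = 5.00 m/s, a = -1.5 m/s².
v = v₀ + at = 5.00 + (-1.5)(1.5) = 2.75 m/s
Δx = v₀t + ½at² = 5.00·1.5 + 0.5·-1.5·1.5² = 5.81 m
Distance in phase 2 = 5.81 m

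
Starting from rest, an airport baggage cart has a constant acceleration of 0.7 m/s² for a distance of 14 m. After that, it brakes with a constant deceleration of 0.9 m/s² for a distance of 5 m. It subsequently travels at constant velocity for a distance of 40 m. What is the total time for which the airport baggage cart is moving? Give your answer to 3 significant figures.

19.9 s

Phase 1 (accelerating): v₀ = 0 m/s, a = 0.7 m/s².
v² = v₀² + 2aΔx = 0² + 2·0.7·14 = 19.6 → v = 4.43 m/s
t = (v − v₀)/a = (4.43 − 0)/0.7 = 6.32 s

Phase 2 (decelerating): v₀ = 4.43 m/s, a = -0.9 m/s².
v² = v₀² + 2aΔx = 4.43² + 2·-0.9·5 = 10.6 → v = 3.26 m/s
t = (v − v₀)/a = (3.26 − 4.43)/-0.9 = 1.30 s

Phase 3 (constant speed): v₀ = 3.26 m/s, a = 0 m/s².
Constant speed: t = d/v = 40/3.26 = 12.3 s
Total time = 6.32 + 1.30 + 12.3 = 19.9 s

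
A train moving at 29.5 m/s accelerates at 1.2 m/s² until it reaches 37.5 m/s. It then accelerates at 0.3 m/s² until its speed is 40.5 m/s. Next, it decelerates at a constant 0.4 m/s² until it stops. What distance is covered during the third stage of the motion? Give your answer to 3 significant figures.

2050 m

Phase 1 (accelerating): v₀ = 29.5 m/s, a = 1.2 m/s².
v = v₀ + at → t = (37.5 − 29.5) / 1.2 = 6.67 s
v² = v₀² + 2aΔx → Δx = (37.5² − 29.5²)/(2·1.2) = 223 m

Phase 2 (accelerating): v₀ = 37.5 m/s, a = 0.3 m/s².
v = v₀ + at → t = (40.5 − 37.5) / 0.3 = 10.0 s
v² = v₀² + 2aΔx → Δx = (40.5² − 37.5²)/(2·0.3) = 390 m

Phase 3 (decelerating): v₀ = 40.5 m/s, a = -0.4 m/s².
v = v₀ + at → t = (0 − 40.5) / -0.4 = 101 s
v² = v₀² + 2aΔx → Δx = (0² − 40.5²)/(2·-0.4) = 2050 m
Distance in phase 3 = 2050 m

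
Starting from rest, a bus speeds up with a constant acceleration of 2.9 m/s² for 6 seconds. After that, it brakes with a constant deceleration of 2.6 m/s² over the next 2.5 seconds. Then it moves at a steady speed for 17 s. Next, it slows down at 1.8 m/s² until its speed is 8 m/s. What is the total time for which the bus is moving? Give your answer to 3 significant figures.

Phase 1 (accelerating): v₀ = 0 m/s, a = 2.9 m/s².
v = v₀ + at = 0 + (2.9)(6) = 17.4 m/s
Δx = v₀t + ½at² = 0·6 + 0.5·2.9·6² = 52.2 m

Phase 2 (decelerating): v₀ = 17.4 m/s, a = -2.6 m/s².
v = v₀ + at = 17.4 + (-2.6)(2.5) = 10.9 m/s
Δx = v₀t + ½at² = 17.4·2.5 + 0.5·-2.6·2.5² = 35.4 m

Phase 3 (constant speed): v₀ = 10.9 m/s, a = 0 m/s².
v = v₀ + at = 10.9 + (0)(17) = 10.9 m/s
Δx = v₀t + ½at² = 10.9·17 + 0.5·0·17² = 185 m

Phase 4 (decelerating): v₀ = 10.9 m/s, a = -1.8 m/s².
v = v₀ + at → t = (8 − 10.9) / -1.8 = 1.61 s
v² = v₀² + 2aΔx → Δx = (8² − 10.9²)/(2·-1.8) = 15.2 m
Total time = 6.00 + 2.50 + 17.0 + 1.61 = 27.1 s

27.1 s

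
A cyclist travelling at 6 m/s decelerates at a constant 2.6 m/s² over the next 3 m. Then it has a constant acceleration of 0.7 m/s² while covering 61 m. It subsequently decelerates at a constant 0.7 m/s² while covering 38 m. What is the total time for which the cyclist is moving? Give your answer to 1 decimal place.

Phase 1 (decelerating): v₀ = 6.00 m/s, a = -2.6 m/s².
v² = v₀² + 2aΔx = 6.00² + 2·-2.6·3 = 20.4 → v = 4.52 m/s
t = (v − v₀)/a = (4.52 − 6.00)/-2.6 = 0.571 s

Phase 2 (accelerating): v₀ = 4.52 m/s, a = 0.7 m/s².
v² = v₀² + 2aΔx = 4.52² + 2·0.7·61 = 106 → v = 10.3 m/s
t = (v − v₀)/a = (10.3 − 4.52)/0.7 = 8.24 s

Phase 3 (decelerating): v₀ = 10.3 m/s, a = -0.7 m/s².
v² = v₀² + 2aΔx = 10.3² + 2·-0.7·38 = 52.6 → v = 7.25 m/s
t = (v − v₀)/a = (7.25 − 10.3)/-0.7 = 4.33 s
Total time = 0.571 + 8.24 + 4.33 = 13.1 s

13.1 s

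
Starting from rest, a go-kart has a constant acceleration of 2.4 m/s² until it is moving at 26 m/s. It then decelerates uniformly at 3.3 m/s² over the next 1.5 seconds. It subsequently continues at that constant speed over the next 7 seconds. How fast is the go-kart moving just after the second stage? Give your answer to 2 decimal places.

21.05 m/s

Phase 1 (accelerating): v₀ = 0 m/s, a = 2.4 m/s².
v = v₀ + at → t = (26 − 0) / 2.4 = 10.8 s
v² = v₀² + 2aΔx → Δx = (26² − 0²)/(2·2.4) = 141 m

Phase 2 (decelerating): v₀ = 26.0 m/s, a = -3.3 m/s².
v = v₀ + at = 26.0 + (-3.3)(1.5) = 21.1 m/s
Δx = v₀t + ½at² = 26.0·1.5 + 0.5·-3.3·1.5² = 35.3 m
Speed at end of phase 2 = 21.1 m/s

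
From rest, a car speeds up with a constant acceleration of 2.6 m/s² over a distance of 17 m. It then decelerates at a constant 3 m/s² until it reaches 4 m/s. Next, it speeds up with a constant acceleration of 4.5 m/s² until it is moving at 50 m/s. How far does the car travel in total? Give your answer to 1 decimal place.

Phase 1 (accelerating): v₀ = 0 m/s, a = 2.6 m/s².
v² = v₀² + 2aΔx = 0² + 2·2.6·17 = 88.4 → v = 9.40 m/s
t = (v − v₀)/a = (9.40 − 0)/2.6 = 3.62 s

Phase 2 (decelerating): v₀ = 9.40 m/s, a = -3 m/s².
v = v₀ + at → t = (4 − 9.40) / -3 = 1.80 s
v² = v₀² + 2aΔx → Δx = (4² − 9.40²)/(2·-3) = 12.1 m

Phase 3 (accelerating): v₀ = 4.00 m/s, a = 4.5 m/s².
v = v₀ + at → t = (50 − 4.00) / 4.5 = 10.2 s
v² = v₀² + 2aΔx → Δx = (50² − 4.00²)/(2·4.5) = 276 m
Total distance = 17.0 + 12.1 + 276 = 305 m

305.1 m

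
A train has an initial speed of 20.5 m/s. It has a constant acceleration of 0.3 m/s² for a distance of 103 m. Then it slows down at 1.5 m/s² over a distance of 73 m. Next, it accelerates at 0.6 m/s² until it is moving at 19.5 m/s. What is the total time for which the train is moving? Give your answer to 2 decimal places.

14.15 s

Phase 1 (accelerating): v₀ = 20.5 m/s, a = 0.3 m/s².
v² = v₀² + 2aΔx = 20.5² + 2·0.3·103 = 482 → v = 22.0 m/s
t = (v − v₀)/a = (22.0 − 20.5)/0.3 = 4.85 s

Phase 2 (decelerating): v₀ = 22.0 m/s, a = -1.5 m/s².
v² = v₀² + 2aΔx = 22.0² + 2·-1.5·73 = 263 → v = 16.2 m/s
t = (v − v₀)/a = (16.2 − 22.0)/-1.5 = 3.82 s

Phase 3 (accelerating): v₀ = 16.2 m/s, a = 0.6 m/s².
v = v₀ + at → t = (19.5 − 16.2) / 0.6 = 5.47 s
v² = v₀² + 2aΔx → Δx = (19.5² − 16.2²)/(2·0.6) = 97.7 m
Total time = 4.85 + 3.82 + 5.47 = 14.1 s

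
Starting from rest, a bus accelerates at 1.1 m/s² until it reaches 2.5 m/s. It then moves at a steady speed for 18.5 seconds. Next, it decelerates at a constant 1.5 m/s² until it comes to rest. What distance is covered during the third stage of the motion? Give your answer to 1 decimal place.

Phase 1 (accelerating): v₀ = 0 m/s, a = 1.1 m/s².
v = v₀ + at → t = (2.5 − 0) / 1.1 = 2.27 s
v² = v₀² + 2aΔx → Δx = (2.5² − 0²)/(2·1.1) = 2.84 m

Phase 2 (constant speed): v₀ = 2.50 m/s, a = 0 m/s².
v = v₀ + at = 2.50 + (0)(18.5) = 2.50 m/s
Δx = v₀t + ½at² = 2.50·18.5 + 0.5·0·18.5² = 46.2 m

Phase 3 (decelerating): v₀ = 2.50 m/s, a = -1.5 m/s².
v = v₀ + at → t = (0 − 2.50) / -1.5 = 1.67 s
v² = v₀² + 2aΔx → Δx = (0² − 2.50²)/(2·-1.5) = 2.08 m
Distance in phase 3 = 2.08 m

2.1 m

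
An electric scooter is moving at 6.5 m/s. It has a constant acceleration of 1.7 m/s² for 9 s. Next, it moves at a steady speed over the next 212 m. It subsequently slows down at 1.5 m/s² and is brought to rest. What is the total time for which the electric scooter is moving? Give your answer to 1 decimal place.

Phase 1 (accelerating): v₀ = 6.50 m/s, a = 1.7 m/s².
v = v₀ + at = 6.50 + (1.7)(9) = 21.8 m/s
Δx = v₀t + ½at² = 6.50·9 + 0.5·1.7·9² = 127 m

Phase 2 (constant speed): v₀ = 21.8 m/s, a = 0 m/s².
Constant speed: t = d/v = 212/21.8 = 9.72 s

Phase 3 (decelerating): v₀ = 21.8 m/s, a = -1.5 m/s².
v = v₀ + at → t = (0 − 21.8) / -1.5 = 14.5 s
v² = v₀² + 2aΔx → Δx = (0² − 21.8²)/(2·-1.5) = 158 m
Total time = 9.00 + 9.72 + 14.5 = 33.3 s

33.3 s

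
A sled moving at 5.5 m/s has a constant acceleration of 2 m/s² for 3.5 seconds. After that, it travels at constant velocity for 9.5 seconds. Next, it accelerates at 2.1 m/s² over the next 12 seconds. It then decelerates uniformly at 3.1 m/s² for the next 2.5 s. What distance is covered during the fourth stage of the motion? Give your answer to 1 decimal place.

84.6 m

Phase 1 (accelerating): v₀ = 5.50 m/s, a = 2 m/s².
v = v₀ + at = 5.50 + (2)(3.5) = 12.5 m/s
Δx = v₀t + ½at² = 5.50·3.5 + 0.5·2·3.5² = 31.5 m

Phase 2 (constant speed): v₀ = 12.5 m/s, a = 0 m/s².
v = v₀ + at = 12.5 + (0)(9.5) = 12.5 m/s
Δx = v₀t + ½at² = 12.5·9.5 + 0.5·0·9.5² = 119 m

Phase 3 (accelerating): v₀ = 12.5 m/s, a = 2.1 m/s².
v = v₀ + at = 12.5 + (2.1)(12) = 37.7 m/s
Δx = v₀t + ½at² = 12.5·12 + 0.5·2.1·12² = 301 m

Phase 4 (decelerating): v₀ = 37.7 m/s, a = -3.1 m/s².
v = v₀ + at = 37.7 + (-3.1)(2.5) = 30.0 m/s
Δx = v₀t + ½at² = 37.7·2.5 + 0.5·-3.1·2.5² = 84.6 m
Distance in phase 4 = 84.6 m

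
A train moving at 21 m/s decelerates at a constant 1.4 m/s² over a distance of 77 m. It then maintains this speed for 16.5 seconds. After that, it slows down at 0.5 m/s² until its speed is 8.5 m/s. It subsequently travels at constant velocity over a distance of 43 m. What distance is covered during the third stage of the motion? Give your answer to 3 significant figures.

153 m

Phase 1 (decelerating): v₀ = 21.0 m/s, a = -1.4 m/s².
v² = v₀² + 2aΔx = 21.0² + 2·-1.4·77 = 225 → v = 15.0 m/s
t = (v − v₀)/a = (15.0 − 21.0)/-1.4 = 4.28 s

Phase 2 (constant speed): v₀ = 15.0 m/s, a = 0 m/s².
v = v₀ + at = 15.0 + (0)(16.5) = 15.0 m/s
Δx = v₀t + ½at² = 15.0·16.5 + 0.5·0·16.5² = 248 m

Phase 3 (decelerating): v₀ = 15.0 m/s, a = -0.5 m/s².
v = v₀ + at → t = (8.5 − 15.0) / -0.5 = 13.0 s
v² = v₀² + 2aΔx → Δx = (8.5² − 15.0²)/(2·-0.5) = 153 m
Distance in phase 3 = 153 m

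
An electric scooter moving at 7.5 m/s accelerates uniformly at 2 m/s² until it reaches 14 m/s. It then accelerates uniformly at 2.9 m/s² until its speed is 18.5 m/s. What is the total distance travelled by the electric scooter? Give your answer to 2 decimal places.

Phase 1 (accelerating): v₀ = 7.50 m/s, a = 2 m/s².
v = v₀ + at → t = (14 − 7.50) / 2 = 3.25 s
v² = v₀² + 2aΔx → Δx = (14² − 7.50²)/(2·2) = 34.9 m

Phase 2 (accelerating): v₀ = 14.0 m/s, a = 2.9 m/s².
v = v₀ + at → t = (18.5 − 14.0) / 2.9 = 1.55 s
v² = v₀² + 2aΔx → Δx = (18.5² − 14.0²)/(2·2.9) = 25.2 m
Total distance = 34.9 + 25.2 = 60.2 m

60.15 m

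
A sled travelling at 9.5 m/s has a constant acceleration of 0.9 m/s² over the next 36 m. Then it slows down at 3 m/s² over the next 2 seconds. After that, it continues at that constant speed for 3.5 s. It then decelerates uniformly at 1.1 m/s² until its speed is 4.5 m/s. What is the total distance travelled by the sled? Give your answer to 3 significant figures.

Phase 1 (accelerating): v₀ = 9.50 m/s, a = 0.9 m/s².
v² = v₀² + 2aΔx = 9.50² + 2·0.9·36 = 155 → v = 12.5 m/s
t = (v − v₀)/a = (12.5 − 9.50)/0.9 = 3.28 s

Phase 2 (decelerating): v₀ = 12.5 m/s, a = -3 m/s².
v = v₀ + at = 12.5 + (-3)(2) = 6.45 m/s
Δx = v₀t + ½at² = 12.5·2 + 0.5·-3·2² = 18.9 m

Phase 3 (constant speed): v₀ = 6.45 m/s, a = 0 m/s².
v = v₀ + at = 6.45 + (0)(3.5) = 6.45 m/s
Δx = v₀t + ½at² = 6.45·3.5 + 0.5·0·3.5² = 22.6 m

Phase 4 (decelerating): v₀ = 6.45 m/s, a = -1.1 m/s².
v = v₀ + at → t = (4.5 − 6.45) / -1.1 = 1.77 s
v² = v₀² + 2aΔx → Δx = (4.5² − 6.45²)/(2·-1.1) = 9.72 m
Total distance = 36.0 + 18.9 + 22.6 + 9.72 = 87.2 m

87.2 m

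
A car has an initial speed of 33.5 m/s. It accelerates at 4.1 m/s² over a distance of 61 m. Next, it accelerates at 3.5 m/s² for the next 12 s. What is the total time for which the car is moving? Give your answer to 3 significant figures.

13.7 s

Phase 1 (accelerating): v₀ = 33.5 m/s, a = 4.1 m/s².
v² = v₀² + 2aΔx = 33.5² + 2·4.1·61 = 1620 → v = 40.3 m/s
t = (v − v₀)/a = (40.3 − 33.5)/4.1 = 1.65 s

Phase 2 (accelerating): v₀ = 40.3 m/s, a = 3.5 m/s².
v = v₀ + at = 40.3 + (3.5)(12) = 82.3 m/s
Δx = v₀t + ½at² = 40.3·12 + 0.5·3.5·12² = 735 m
Total time = 1.65 + 12.0 = 13.7 s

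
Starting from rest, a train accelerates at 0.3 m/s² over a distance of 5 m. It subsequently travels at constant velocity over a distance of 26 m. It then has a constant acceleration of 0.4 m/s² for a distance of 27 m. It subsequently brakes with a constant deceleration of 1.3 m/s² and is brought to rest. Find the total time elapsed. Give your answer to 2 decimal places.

Phase 1 (accelerating): v₀ = 0 m/s, a = 0.3 m/s².
v² = v₀² + 2aΔx = 0² + 2·0.3·5 = 3.00 → v = 1.73 m/s
t = (v − v₀)/a = (1.73 − 0)/0.3 = 5.77 s

Phase 2 (constant speed): v₀ = 1.73 m/s, a = 0 m/s².
Constant speed: t = d/v = 26/1.73 = 15.0 s

Phase 3 (accelerating): v₀ = 1.73 m/s, a = 0.4 m/s².
v² = v₀² + 2aΔx = 1.73² + 2·0.4·27 = 24.6 → v = 4.96 m/s
t = (v − v₀)/a = (4.96 − 1.73)/0.4 = 8.07 s

Phase 4 (decelerating): v₀ = 4.96 m/s, a = -1.3 m/s².
v = v₀ + at → t = (0 − 4.96) / -1.3 = 3.82 s
v² = v₀² + 2aΔx → Δx = (0² − 4.96²)/(2·-1.3) = 9.46 m
Total time = 5.77 + 15.0 + 8.07 + 3.82 = 32.7 s

32.67 s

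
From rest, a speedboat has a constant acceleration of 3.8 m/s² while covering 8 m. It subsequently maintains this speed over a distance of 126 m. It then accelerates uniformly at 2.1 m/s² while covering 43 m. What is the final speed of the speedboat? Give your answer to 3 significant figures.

15.5 m/s

Phase 1 (accelerating): v₀ = 0 m/s, a = 3.8 m/s².
v² = v₀² + 2aΔx = 0² + 2·3.8·8 = 60.8 → v = 7.80 m/s
t = (v − v₀)/a = (7.80 − 0)/3.8 = 2.05 s

Phase 2 (constant speed): v₀ = 7.80 m/s, a = 0 m/s².
Constant speed: t = d/v = 126/7.80 = 16.2 s

Phase 3 (accelerating): v₀ = 7.80 m/s, a = 2.1 m/s².
v² = v₀² + 2aΔx = 7.80² + 2·2.1·43 = 241 → v = 15.5 m/s
t = (v − v₀)/a = (15.5 − 7.80)/2.1 = 3.69 s
Final speed = 15.5 m/s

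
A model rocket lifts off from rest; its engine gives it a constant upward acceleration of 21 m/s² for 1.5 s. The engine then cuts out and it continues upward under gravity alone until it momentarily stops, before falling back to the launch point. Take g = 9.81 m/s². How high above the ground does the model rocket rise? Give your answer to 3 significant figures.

Phase 1 (powered ascent): v₀ = 0 m/s, a = 21 m/s².
v = v₀ + at = 0 + (21)(1.5) = 31.5 m/s
Δx = v₀t + ½at² = 0·1.5 + 0.5·21·1.5² = 23.6 m

Phase 2 (coasting upward): v₀ = 31.5 m/s, a = -9.81 m/s².
v = v₀ + at → t = (0 − 31.5) / -9.81 = 3.21 s
v² = v₀² + 2aΔx → Δx = (0² − 31.5²)/(2·-9.81) = 50.6 m
Maximum height = 23.6 + 50.6 = 74.2 m

74.2 m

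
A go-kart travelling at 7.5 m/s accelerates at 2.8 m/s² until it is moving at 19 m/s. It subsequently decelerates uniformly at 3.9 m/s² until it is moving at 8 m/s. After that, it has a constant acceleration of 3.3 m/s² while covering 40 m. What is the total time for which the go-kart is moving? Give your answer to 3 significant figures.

9.99 s

Phase 1 (accelerating): v₀ = 7.50 m/s, a = 2.8 m/s².
v = v₀ + at → t = (19 − 7.50) / 2.8 = 4.11 s
v² = v₀² + 2aΔx → Δx = (19² − 7.50²)/(2·2.8) = 54.4 m

Phase 2 (decelerating): v₀ = 19.0 m/s, a = -3.9 m/s².
v = v₀ + at → t = (8 − 19.0) / -3.9 = 2.82 s
v² = v₀² + 2aΔx → Δx = (8² − 19.0²)/(2·-3.9) = 38.1 m

Phase 3 (accelerating): v₀ = 8.00 m/s, a = 3.3 m/s².
v² = v₀² + 2aΔx = 8.00² + 2·3.3·40 = 328 → v = 18.1 m/s
t = (v − v₀)/a = (18.1 − 8.00)/3.3 = 3.06 s
Total time = 4.11 + 2.82 + 3.06 = 9.99 s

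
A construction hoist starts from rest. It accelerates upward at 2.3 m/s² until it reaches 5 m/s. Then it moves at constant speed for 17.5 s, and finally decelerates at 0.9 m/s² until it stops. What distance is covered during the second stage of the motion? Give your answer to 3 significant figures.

87.5 m

Phase 1 (accelerating): v₀ = 0 m/s, a = 2.3 m/s².
v = v₀ + at → t = (5 − 0) / 2.3 = 2.17 s
v² = v₀² + 2aΔx → Δx = (5² − 0²)/(2·2.3) = 5.43 m

Phase 2 (constant speed): v₀ = 5.00 m/s, a = 0 m/s².
v = v₀ + at = 5.00 + (0)(17.5) = 5.00 m/s
Δx = v₀t + ½at² = 5.00·17.5 + 0.5·0·17.5² = 87.5 m
Distance in phase 2 = 87.5 m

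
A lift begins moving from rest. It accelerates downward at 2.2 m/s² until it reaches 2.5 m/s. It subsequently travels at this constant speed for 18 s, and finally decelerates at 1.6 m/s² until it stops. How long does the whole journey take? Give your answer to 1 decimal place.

20.7 s

Phase 1 (accelerating): v₀ = 0 m/s, a = 2.2 m/s².
v = v₀ + at → t = (2.5 − 0) / 2.2 = 1.14 s
v² = v₀² + 2aΔx → Δx = (2.5² − 0²)/(2·2.2) = 1.42 m

Phase 2 (constant speed): v₀ = 2.50 m/s, a = 0 m/s².
v = v₀ + at = 2.50 + (0)(18) = 2.50 m/s
Δx = v₀t + ½at² = 2.50·18 + 0.5·0·18² = 45.0 m

Phase 3 (decelerating): v₀ = 2.50 m/s, a = -1.6 m/s².
v = v₀ + at → t = (0 − 2.50) / -1.6 = 1.56 s
v² = v₀² + 2aΔx → Δx = (0² − 2.50²)/(2·-1.6) = 1.95 m
Total time = 1.14 + 18.0 + 1.56 = 20.7 s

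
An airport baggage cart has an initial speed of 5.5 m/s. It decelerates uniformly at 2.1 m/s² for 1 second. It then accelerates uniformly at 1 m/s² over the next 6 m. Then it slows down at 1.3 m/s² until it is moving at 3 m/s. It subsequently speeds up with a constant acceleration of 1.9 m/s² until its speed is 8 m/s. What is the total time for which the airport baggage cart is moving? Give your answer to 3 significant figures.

Phase 1 (decelerating): v₀ = 5.50 m/s, a = -2.1 m/s².
v = v₀ + at = 5.50 + (-2.1)(1) = 3.40 m/s
Δx = v₀t + ½at² = 5.50·1 + 0.5·-2.1·1² = 4.45 m

Phase 2 (accelerating): v₀ = 3.40 m/s, a = 1 m/s².
v² = v₀² + 2aΔx = 3.40² + 2·1·6 = 23.6 → v = 4.85 m/s
t = (v − v₀)/a = (4.85 − 3.40)/1 = 1.45 s

Phase 3 (decelerating): v₀ = 4.85 m/s, a = -1.3 m/s².
v = v₀ + at → t = (3 − 4.85) / -1.3 = 1.43 s
v² = v₀² + 2aΔx → Δx = (3² − 4.85²)/(2·-1.3) = 5.60 m

Phase 4 (accelerating): v₀ = 3.00 m/s, a = 1.9 m/s².
v = v₀ + at → t = (8 − 3.00) / 1.9 = 2.63 s
v² = v₀² + 2aΔx → Δx = (8² − 3.00²)/(2·1.9) = 14.5 m
Total time = 1.00 + 1.45 + 1.43 + 2.63 = 6.51 s

6.51 s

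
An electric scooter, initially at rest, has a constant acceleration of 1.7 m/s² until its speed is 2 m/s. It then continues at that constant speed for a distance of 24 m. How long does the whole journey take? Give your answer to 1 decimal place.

Phase 1 (accelerating): v₀ = 0 m/s, a = 1.7 m/s².
v = v₀ + at → t = (2 − 0) / 1.7 = 1.18 s
v² = v₀² + 2aΔx → Δx = (2² − 0²)/(2·1.7) = 1.18 m

Phase 2 (constant speed): v₀ = 2.00 m/s, a = 0 m/s².
Constant speed: t = d/v = 24/2.00 = 12.0 s
Total time = 1.18 + 12.0 = 13.2 s

13.2 s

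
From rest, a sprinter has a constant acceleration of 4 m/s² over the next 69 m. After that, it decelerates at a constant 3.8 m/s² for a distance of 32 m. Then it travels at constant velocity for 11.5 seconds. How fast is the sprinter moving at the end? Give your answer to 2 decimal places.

Phase 1 (accelerating): v₀ = 0 m/s, a = 4 m/s².
v² = v₀² + 2aΔx = 0² + 2·4·69 = 552 → v = 23.5 m/s
t = (v − v₀)/a = (23.5 − 0)/4 = 5.87 s

Phase 2 (decelerating): v₀ = 23.5 m/s, a = -3.8 m/s².
v² = v₀² + 2aΔx = 23.5² + 2·-3.8·32 = 309 → v = 17.6 m/s
t = (v − v₀)/a = (17.6 − 23.5)/-3.8 = 1.56 s

Phase 3 (constant speed): v₀ = 17.6 m/s, a = 0 m/s².
v = v₀ + at = 17.6 + (0)(11.5) = 17.6 m/s
Δx = v₀t + ½at² = 17.6·11.5 + 0.5·0·11.5² = 202 m
Final speed = 17.6 m/s

17.57 m/s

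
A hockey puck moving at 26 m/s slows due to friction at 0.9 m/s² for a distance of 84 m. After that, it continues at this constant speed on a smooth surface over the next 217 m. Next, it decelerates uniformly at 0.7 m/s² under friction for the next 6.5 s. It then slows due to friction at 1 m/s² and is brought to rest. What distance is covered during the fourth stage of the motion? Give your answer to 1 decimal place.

Phase 1 (decelerating): v₀ = 26.0 m/s, a = -0.9 m/s².
v² = v₀² + 2aΔx = 26.0² + 2·-0.9·84 = 525 → v = 22.9 m/s
t = (v − v₀)/a = (22.9 − 26.0)/-0.9 = 3.43 s

Phase 2 (constant speed): v₀ = 22.9 m/s, a = 0 m/s².
Constant speed: t = d/v = 217/22.9 = 9.47 s

Phase 3 (decelerating): v₀ = 22.9 m/s, a = -0.7 m/s².
v = v₀ + at = 22.9 + (-0.7)(6.5) = 18.4 m/s
Δx = v₀t + ½at² = 22.9·6.5 + 0.5·-0.7·6.5² = 134 m

Phase 4 (decelerating): v₀ = 18.4 m/s, a = -1 m/s².
v = v₀ + at → t = (0 − 18.4) / -1 = 18.4 s
v² = v₀² + 2aΔx → Δx = (0² − 18.4²)/(2·-1) = 169 m
Distance in phase 4 = 169 m

168.5 m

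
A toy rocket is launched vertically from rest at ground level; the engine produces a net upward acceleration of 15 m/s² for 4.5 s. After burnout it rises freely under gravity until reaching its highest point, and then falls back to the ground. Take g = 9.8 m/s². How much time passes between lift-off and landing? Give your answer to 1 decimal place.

20.2 s

Phase 1 (powered ascent): v₀ = 0 m/s, a = 15 m/s².
v = v₀ + at = 0 + (15)(4.5) = 67.5 m/s
Δx = v₀t + ½at² = 0·4.5 + 0.5·15·4.5² = 152 m

Phase 2 (coasting upward): v₀ = 67.5 m/s, a = -9.8 m/s².
v = v₀ + at → t = (0 − 67.5) / -9.8 = 6.89 s
v² = v₀² + 2aΔx → Δx = (0² − 67.5²)/(2·-9.8) = 232 m

Phase 3 (free fall): v₀ = 0 m/s, a = -9.8 m/s².
Falls 384 m from rest: t = √(2·384/9.8) = 8.86 s; v = g·t = 86.8 m/s.
Total time = 4.50 + 6.89 + 8.86 = 20.2 s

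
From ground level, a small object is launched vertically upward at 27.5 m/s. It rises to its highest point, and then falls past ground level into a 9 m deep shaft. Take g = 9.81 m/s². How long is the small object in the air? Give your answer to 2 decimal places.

Phase 1 (rising): v₀ = 27.5 m/s, a = -9.81 m/s².
v = v₀ + at → t = (0 − 27.5) / -9.81 = 2.80 s
v² = v₀² + 2aΔx → Δx = (0² − 27.5²)/(2·-9.81) = 38.5 m

Phase 2 (falling): v₀ = 0 m/s, a = -9.81 m/s².
Falls 47.5 m from rest: t = √(2·47.5/9.81) = 3.11 s; v = g·t = 30.5 m/s.
Total time = 2.80 + 3.11 = 5.92 s

5.92 s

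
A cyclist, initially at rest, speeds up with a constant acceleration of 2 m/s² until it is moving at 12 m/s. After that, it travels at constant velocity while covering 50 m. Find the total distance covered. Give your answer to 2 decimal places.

Phase 1 (accelerating): v₀ = 0 m/s, a = 2 m/s².
v = v₀ + at → t = (12 − 0) / 2 = 6.00 s
v² = v₀² + 2aΔx → Δx = (12² − 0²)/(2·2) = 36.0 m

Phase 2 (constant speed): v₀ = 12.0 m/s, a = 0 m/s².
Constant speed: t = d/v = 50/12.0 = 4.17 s
Total distance = 36.0 + 50.0 = 86.0 m

86.00 m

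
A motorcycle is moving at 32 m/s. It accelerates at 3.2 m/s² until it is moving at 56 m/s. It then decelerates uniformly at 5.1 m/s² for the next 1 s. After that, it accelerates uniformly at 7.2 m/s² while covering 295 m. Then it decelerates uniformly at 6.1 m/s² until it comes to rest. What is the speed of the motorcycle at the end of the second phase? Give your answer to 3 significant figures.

50.9 m/s

Phase 1 (accelerating): v₀ = 32.0 m/s, a = 3.2 m/s².
v = v₀ + at → t = (56 − 32.0) / 3.2 = 7.50 s
v² = v₀² + 2aΔx → Δx = (56² − 32.0²)/(2·3.2) = 330 m

Phase 2 (decelerating): v₀ = 56.0 m/s, a = -5.1 m/s².
v = v₀ + at = 56.0 + (-5.1)(1) = 50.9 m/s
Δx = v₀t + ½at² = 56.0·1 + 0.5·-5.1·1² = 53.5 m
Speed at end of phase 2 = 50.9 m/s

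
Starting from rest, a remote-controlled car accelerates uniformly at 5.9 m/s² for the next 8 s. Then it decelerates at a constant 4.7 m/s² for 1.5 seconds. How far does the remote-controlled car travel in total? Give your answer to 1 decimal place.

Phase 1 (accelerating): v₀ = 0 m/s, a = 5.9 m/s².
v = v₀ + at = 0 + (5.9)(8) = 47.2 m/s
Δx = v₀t + ½at² = 0·8 + 0.5·5.9·8² = 189 m

Phase 2 (decelerating): v₀ = 47.2 m/s, a = -4.7 m/s².
v = v₀ + at = 47.2 + (-4.7)(1.5) = 40.2 m/s
Δx = v₀t + ½at² = 47.2·1.5 + 0.5·-4.7·1.5² = 65.5 m
Total distance = 189 + 65.5 = 254 m

254.3 m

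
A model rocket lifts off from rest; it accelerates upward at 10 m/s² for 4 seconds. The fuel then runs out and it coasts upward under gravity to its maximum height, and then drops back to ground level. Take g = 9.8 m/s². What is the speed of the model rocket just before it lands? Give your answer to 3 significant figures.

Phase 1 (powered ascent): v₀ = 0 m/s, a = 10 m/s².
v = v₀ + at = 0 + (10)(4) = 40.0 m/s
Δx = v₀t + ½at² = 0·4 + 0.5·10·4² = 80.0 m

Phase 2 (coasting upward): v₀ = 40.0 m/s, a = -9.8 m/s².
v = v₀ + at → t = (0 − 40.0) / -9.8 = 4.08 s
v² = v₀² + 2aΔx → Δx = (0² − 40.0²)/(2·-9.8) = 81.6 m

Phase 3 (free fall): v₀ = 0 m/s, a = -9.8 m/s².
Falls 162 m from rest: t = √(2·162/9.8) = 5.74 s; v = g·t = 56.3 m/s.
Impact speed = 56.3 m/s

56.3 m/s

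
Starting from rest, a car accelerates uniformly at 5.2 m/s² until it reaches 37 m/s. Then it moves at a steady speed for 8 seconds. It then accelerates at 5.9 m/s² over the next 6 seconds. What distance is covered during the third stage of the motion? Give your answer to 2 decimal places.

Phase 1 (accelerating): v₀ = 0 m/s, a = 5.2 m/s².
v = v₀ + at → t = (37 − 0) / 5.2 = 7.12 s
v² = v₀² + 2aΔx → Δx = (37² − 0²)/(2·5.2) = 132 m

Phase 2 (constant speed): v₀ = 37.0 m/s, a = 0 m/s².
v = v₀ + at = 37.0 + (0)(8) = 37.0 m/s
Δx = v₀t + ½at² = 37.0·8 + 0.5·0·8² = 296 m

Phase 3 (accelerating): v₀ = 37.0 m/s, a = 5.9 m/s².
v = v₀ + at = 37.0 + (5.9)(6) = 72.4 m/s
Δx = v₀t + ½at² = 37.0·6 + 0.5·5.9·6² = 328 m
Distance in phase 3 = 328 m

328.20 m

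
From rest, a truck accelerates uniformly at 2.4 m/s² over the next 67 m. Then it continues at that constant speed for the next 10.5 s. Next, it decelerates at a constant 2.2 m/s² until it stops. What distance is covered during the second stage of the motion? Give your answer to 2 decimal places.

188.30 m

Phase 1 (accelerating): v₀ = 0 m/s, a = 2.4 m/s².
v² = v₀² + 2aΔx = 0² + 2·2.4·67 = 322 → v = 17.9 m/s
t = (v − v₀)/a = (17.9 − 0)/2.4 = 7.47 s

Phase 2 (constant speed): v₀ = 17.9 m/s, a = 0 m/s².
v = v₀ + at = 17.9 + (0)(10.5) = 17.9 m/s
Δx = v₀t + ½at² = 17.9·10.5 + 0.5·0·10.5² = 188 m
Distance in phase 2 = 188 m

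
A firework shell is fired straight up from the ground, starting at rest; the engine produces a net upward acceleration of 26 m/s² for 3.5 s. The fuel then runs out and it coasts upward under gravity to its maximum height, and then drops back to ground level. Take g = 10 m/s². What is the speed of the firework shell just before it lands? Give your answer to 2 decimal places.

107.08 m/s

Phase 1 (powered ascent): v₀ = 0 m/s, a = 26 m/s².
v = v₀ + at = 0 + (26)(3.5) = 91.0 m/s
Δx = v₀t + ½at² = 0·3.5 + 0.5·26·3.5² = 159 m

Phase 2 (coasting upward): v₀ = 91.0 m/s, a = -10 m/s².
v = v₀ + at → t = (0 − 91.0) / -10 = 9.10 s
v² = v₀² + 2aΔx → Δx = (0² − 91.0²)/(2·-10) = 414 m

Phase 3 (free fall): v₀ = 0 m/s, a = -10 m/s².
Falls 573 m from rest: t = √(2·573/10) = 10.7 s; v = g·t = 107 m/s.
Impact speed = 107 m/s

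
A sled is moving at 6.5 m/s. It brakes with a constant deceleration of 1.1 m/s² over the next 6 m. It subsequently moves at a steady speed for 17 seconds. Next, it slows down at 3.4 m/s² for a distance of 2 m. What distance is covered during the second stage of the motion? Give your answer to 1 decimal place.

91.6 m

Phase 1 (decelerating): v₀ = 6.50 m/s, a = -1.1 m/s².
v² = v₀² + 2aΔx = 6.50² + 2·-1.1·6 = 29.0 → v = 5.39 m/s
t = (v − v₀)/a = (5.39 − 6.50)/-1.1 = 1.01 s

Phase 2 (constant speed): v₀ = 5.39 m/s, a = 0 m/s².
v = v₀ + at = 5.39 + (0)(17) = 5.39 m/s
Δx = v₀t + ½at² = 5.39·17 + 0.5·0·17² = 91.6 m
Distance in phase 2 = 91.6 m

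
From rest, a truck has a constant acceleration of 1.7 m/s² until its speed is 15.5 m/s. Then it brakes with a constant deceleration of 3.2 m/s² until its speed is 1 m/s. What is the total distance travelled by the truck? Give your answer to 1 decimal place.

108.0 m

Phase 1 (accelerating): v₀ = 0 m/s, a = 1.7 m/s².
v = v₀ + at → t = (15.5 − 0) / 1.7 = 9.12 s
v² = v₀² + 2aΔx → Δx = (15.5² − 0²)/(2·1.7) = 70.7 m

Phase 2 (decelerating): v₀ = 15.5 m/s, a = -3.2 m/s².
v = v₀ + at → t = (1 − 15.5) / -3.2 = 4.53 s
v² = v₀² + 2aΔx → Δx = (1² − 15.5²)/(2·-3.2) = 37.4 m
Total distance = 70.7 + 37.4 = 108 m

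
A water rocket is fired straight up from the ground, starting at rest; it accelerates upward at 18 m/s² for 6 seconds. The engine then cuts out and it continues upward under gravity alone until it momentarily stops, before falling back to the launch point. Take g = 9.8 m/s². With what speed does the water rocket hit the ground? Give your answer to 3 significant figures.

Phase 1 (powered ascent): v₀ = 0 m/s, a = 18 m/s².
v = v₀ + at = 0 + (18)(6) = 108 m/s
Δx = v₀t + ½at² = 0·6 + 0.5·18·6² = 324 m

Phase 2 (coasting upward): v₀ = 108 m/s, a = -9.8 m/s².
v = v₀ + at → t = (0 − 108) / -9.8 = 11.0 s
v² = v₀² + 2aΔx → Δx = (0² − 108²)/(2·-9.8) = 595 m

Phase 3 (free fall): v₀ = 0 m/s, a = -9.8 m/s².
Falls 919 m from rest: t = √(2·919/9.8) = 13.7 s; v = g·t = 134 m/s.
Impact speed = 134 m/s

134 m/s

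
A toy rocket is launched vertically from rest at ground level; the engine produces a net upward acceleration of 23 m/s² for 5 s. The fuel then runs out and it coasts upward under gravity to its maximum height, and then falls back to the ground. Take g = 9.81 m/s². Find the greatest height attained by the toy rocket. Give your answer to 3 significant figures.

962 m

Phase 1 (powered ascent): v₀ = 0 m/s, a = 23 m/s².
v = v₀ + at = 0 + (23)(5) = 115 m/s
Δx = v₀t + ½at² = 0·5 + 0.5·23·5² = 288 m

Phase 2 (coasting upward): v₀ = 115 m/s, a = -9.81 m/s².
v = v₀ + at → t = (0 − 115) / -9.81 = 11.7 s
v² = v₀² + 2aΔx → Δx = (0² − 115²)/(2·-9.81) = 674 m
Maximum height = 288 + 674 = 962 m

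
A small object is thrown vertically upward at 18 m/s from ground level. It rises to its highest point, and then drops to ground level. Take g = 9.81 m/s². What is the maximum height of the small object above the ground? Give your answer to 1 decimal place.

16.5 m

Phase 1 (rising): v₀ = 18.0 m/s, a = -9.81 m/s².
v = v₀ + at → t = (0 − 18.0) / -9.81 = 1.83 s
v² = v₀² + 2aΔx → Δx = (0² − 18.0²)/(2·-9.81) = 16.5 m
Maximum height = 16.5 m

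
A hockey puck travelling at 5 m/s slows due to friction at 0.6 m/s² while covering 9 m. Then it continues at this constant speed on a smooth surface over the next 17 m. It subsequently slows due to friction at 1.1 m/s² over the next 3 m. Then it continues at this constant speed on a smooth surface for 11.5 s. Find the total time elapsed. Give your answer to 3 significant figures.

Phase 1 (decelerating): v₀ = 5.00 m/s, a = -0.6 m/s².
v² = v₀² + 2aΔx = 5.00² + 2·-0.6·9 = 14.2 → v = 3.77 m/s
t = (v − v₀)/a = (3.77 − 5.00)/-0.6 = 2.05 s

Phase 2 (constant speed): v₀ = 3.77 m/s, a = 0 m/s².
Constant speed: t = d/v = 17/3.77 = 4.51 s

Phase 3 (decelerating): v₀ = 3.77 m/s, a = -1.1 m/s².
v² = v₀² + 2aΔx = 3.77² + 2·-1.1·3 = 7.60 → v = 2.76 m/s
t = (v − v₀)/a = (2.76 − 3.77)/-1.1 = 0.920 s

Phase 4 (constant speed): v₀ = 2.76 m/s, a = 0 m/s².
v = v₀ + at = 2.76 + (0)(11.5) = 2.76 m/s
Δx = v₀t + ½at² = 2.76·11.5 + 0.5·0·11.5² = 31.7 m
Total time = 2.05 + 4.51 + 0.920 + 11.5 = 19.0 s

19.0 s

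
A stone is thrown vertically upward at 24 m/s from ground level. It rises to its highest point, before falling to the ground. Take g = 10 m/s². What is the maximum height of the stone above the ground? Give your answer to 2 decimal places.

Phase 1 (rising): v₀ = 24.0 m/s, a = -10 m/s².
v = v₀ + at → t = (0 − 24.0) / -10 = 2.40 s
v² = v₀² + 2aΔx → Δx = (0² − 24.0²)/(2·-10) = 28.8 m
Maximum height = 28.8 m

28.80 m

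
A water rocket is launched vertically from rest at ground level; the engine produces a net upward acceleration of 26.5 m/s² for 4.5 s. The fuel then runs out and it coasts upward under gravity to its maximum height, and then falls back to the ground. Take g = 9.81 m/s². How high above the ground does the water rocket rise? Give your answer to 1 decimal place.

Phase 1 (powered ascent): v₀ = 0 m/s, a = 26.5 m/s².
v = v₀ + at = 0 + (26.5)(4.5) = 119 m/s
Δx = v₀t + ½at² = 0·4.5 + 0.5·26.5·4.5² = 268 m

Phase 2 (coasting upward): v₀ = 119 m/s, a = -9.81 m/s².
v = v₀ + at → t = (0 − 119) / -9.81 = 12.2 s
v² = v₀² + 2aΔx → Δx = (0² − 119²)/(2·-9.81) = 725 m
Maximum height = 268 + 725 = 993 m

993.1 m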